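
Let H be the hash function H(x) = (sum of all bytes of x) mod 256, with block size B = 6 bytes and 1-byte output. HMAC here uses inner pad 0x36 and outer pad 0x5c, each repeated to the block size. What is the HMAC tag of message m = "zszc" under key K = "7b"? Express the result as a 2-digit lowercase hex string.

10

Key "7b" = 37 62 is 2 bytes ≤ B = 6; zero-pad to 6 bytes: K' = 37 62 00 00 00 00.
K' ⊕ ipad = 01 54 36 36 36 36.  K' ⊕ opad = 6b 3e 5c 5c 5c 5c.
Inner input = (K'⊕ipad) ∥ m = 01 54 36 36 36 36 ∥ 7a 73 7a 63.
Inner hash: sum = 1+84+54+54+54+54+122+115+122+99 = 759; mod 256 = 247 → f7.
Outer input = (K'⊕opad) ∥ inner = 6b 3e 5c 5c 5c 5c ∥ f7.
Outer hash (tag): sum = 107+62+92+92+92+92+247 = 784; mod 256 = 16 → 10.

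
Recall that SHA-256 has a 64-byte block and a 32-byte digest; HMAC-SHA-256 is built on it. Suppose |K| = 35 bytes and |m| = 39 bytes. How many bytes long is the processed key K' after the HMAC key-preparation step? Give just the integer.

Key is 35 ≤ 64 bytes, zero-padded: |K'| = 64.

64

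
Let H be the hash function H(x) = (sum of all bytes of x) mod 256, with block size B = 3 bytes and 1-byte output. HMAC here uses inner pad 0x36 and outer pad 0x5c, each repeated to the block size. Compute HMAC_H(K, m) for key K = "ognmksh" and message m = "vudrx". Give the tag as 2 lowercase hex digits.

c9

Key "ognmksh" = 6f 67 6e 6d 6b 73 68 is 7 bytes > B = 3, so hash it first: H(key) = f7, then zero-pad to 3 bytes: K' = f7 00 00.
K' ⊕ ipad = c1 36 36.  K' ⊕ opad = ab 5c 5c.
Inner input = (K'⊕ipad) ∥ m = c1 36 36 ∥ 76 75 64 72 78.
Inner hash: sum = 193+54+54+118+117+100+114+120 = 870; mod 256 = 102 → 66.
Outer input = (K'⊕opad) ∥ inner = ab 5c 5c ∥ 66.
Outer hash (tag): sum = 171+92+92+102 = 457; mod 256 = 201 → c9.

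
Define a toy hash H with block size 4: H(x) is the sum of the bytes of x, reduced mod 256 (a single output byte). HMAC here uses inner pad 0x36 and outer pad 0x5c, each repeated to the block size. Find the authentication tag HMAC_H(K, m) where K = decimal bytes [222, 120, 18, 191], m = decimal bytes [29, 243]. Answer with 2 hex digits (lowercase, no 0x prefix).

Key decimal bytes [222, 120, 18, 191] = de 78 12 bf is exactly B = 4 bytes: K' = de 78 12 bf.
K' ⊕ ipad = e8 4e 24 89.  K' ⊕ opad = 82 24 4e e3.
Inner input = (K'⊕ipad) ∥ m = e8 4e 24 89 ∥ 1d f3.
Inner hash: sum = 232+78+36+137+29+243 = 755; mod 256 = 243 → f3.
Outer input = (K'⊕opad) ∥ inner = 82 24 4e e3 ∥ f3.
Outer hash (tag): sum = 130+36+78+227+243 = 714; mod 256 = 202 → ca.

ca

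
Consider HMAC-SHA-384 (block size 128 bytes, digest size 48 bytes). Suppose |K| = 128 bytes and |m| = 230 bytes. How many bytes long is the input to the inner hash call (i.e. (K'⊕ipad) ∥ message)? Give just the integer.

Key is 128 ≤ 128 bytes, zero-padded: |K'| = 128.
Inner input = (K'⊕ipad) ∥ m → 128 + 230 = 358 bytes.

358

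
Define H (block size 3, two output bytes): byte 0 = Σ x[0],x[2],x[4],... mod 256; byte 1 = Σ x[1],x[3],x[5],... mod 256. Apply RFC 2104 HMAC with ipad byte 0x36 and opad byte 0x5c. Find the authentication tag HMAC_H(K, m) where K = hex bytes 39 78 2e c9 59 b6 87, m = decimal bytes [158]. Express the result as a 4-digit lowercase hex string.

d652

Key hex bytes 39 78 2e c9 59 b6 87 is 7 bytes > B = 3, so hash it first: H(key) = 47 f7, then zero-pad to 3 bytes: K' = 47 f7 00.
K' ⊕ ipad = 71 c1 36.  K' ⊕ opad = 1b ab 5c.
Inner input = (K'⊕ipad) ∥ m = 71 c1 36 ∥ 9e.
Inner hash: even-index sum = 167 mod 256 = 167; odd-index sum = 351 mod 256 = 95 → a7 5f.
Outer input = (K'⊕opad) ∥ inner = 1b ab 5c ∥ a7 5f.
Outer hash (tag): even-index sum = 214 mod 256 = 214; odd-index sum = 338 mod 256 = 82 → d6 52.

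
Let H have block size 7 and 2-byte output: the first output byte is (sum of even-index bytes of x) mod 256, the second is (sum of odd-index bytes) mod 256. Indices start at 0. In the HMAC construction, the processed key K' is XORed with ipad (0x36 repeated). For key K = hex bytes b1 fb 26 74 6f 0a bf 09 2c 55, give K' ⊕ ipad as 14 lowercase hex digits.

Key hex bytes b1 fb 26 74 6f 0a bf 09 2c 55 is 10 bytes > B = 7, so hash it first: H(key) = 31 d7, then zero-pad to 7 bytes: K' = 31 d7 00 00 00 00 00.
XOR each byte with 0x36: 31⊕36=07, d7⊕36=e1, 00⊕36=36, 00⊕36=36, 00⊕36=36, 00⊕36=36, 00⊕36=36.

07e13636363636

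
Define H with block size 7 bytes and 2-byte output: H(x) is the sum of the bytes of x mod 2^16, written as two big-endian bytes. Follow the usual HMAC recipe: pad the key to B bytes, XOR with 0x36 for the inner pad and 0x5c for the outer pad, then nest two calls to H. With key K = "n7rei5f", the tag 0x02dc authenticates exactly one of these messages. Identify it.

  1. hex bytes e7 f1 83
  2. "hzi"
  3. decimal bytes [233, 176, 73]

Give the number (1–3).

1

Key "n7rei5f" = 6e 37 72 65 69 35 66 is exactly B = 7 bytes: K' = 6e 37 72 65 69 35 66.
K' ⊕ ipad = 58 01 44 53 5f 03 50; K' ⊕ opad = 32 6b 2e 39 35 69 3a.
m1: inner = H(58 01 44 53 5f 03 50 e7 f1 83) = 03 fd; tag = H(32 6b 2e 39 35 69 3a 03 fd) = 02dc ← matches
m2: inner = H(58 01 44 53 5f 03 50 68 7a 69) = 02 ed; tag = H(32 6b 2e 39 35 69 3a 02 ed) = 02cb
m3: inner = H(58 01 44 53 5f 03 50 e9 b0 49) = 03 84; tag = H(32 6b 2e 39 35 69 3a 03 84) = 0263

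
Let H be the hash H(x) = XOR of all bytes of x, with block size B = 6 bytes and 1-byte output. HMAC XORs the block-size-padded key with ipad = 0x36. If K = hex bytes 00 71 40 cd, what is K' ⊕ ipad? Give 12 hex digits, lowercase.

Key hex bytes 00 71 40 cd is 4 bytes ≤ B = 6; zero-pad to 6 bytes: K' = 00 71 40 cd 00 00.
XOR each byte with 0x36: 00⊕36=36, 71⊕36=47, 40⊕36=76, cd⊕36=fb, 00⊕36=36, 00⊕36=36.

364776fb3636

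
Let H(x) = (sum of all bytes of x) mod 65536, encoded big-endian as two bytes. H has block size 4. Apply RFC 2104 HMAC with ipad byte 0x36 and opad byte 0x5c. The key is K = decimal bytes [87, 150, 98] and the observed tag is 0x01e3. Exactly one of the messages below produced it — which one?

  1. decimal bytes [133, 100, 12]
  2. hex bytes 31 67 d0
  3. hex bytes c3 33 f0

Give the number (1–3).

Key decimal bytes [87, 150, 98] = 57 96 62 is 3 bytes ≤ B = 4; zero-pad to 4 bytes: K' = 57 96 62 00.
K' ⊕ ipad = 61 a0 54 36; K' ⊕ opad = 0b ca 3e 5c.
m1: inner = H(61 a0 54 36 85 64 0c) = 02 80; tag = H(0b ca 3e 5c 02 80) = 01f1
m2: inner = H(61 a0 54 36 31 67 d0) = 02 f3; tag = H(0b ca 3e 5c 02 f3) = 0264
m3: inner = H(61 a0 54 36 c3 33 f0) = 03 71; tag = H(0b ca 3e 5c 03 71) = 01e3 ← matches

3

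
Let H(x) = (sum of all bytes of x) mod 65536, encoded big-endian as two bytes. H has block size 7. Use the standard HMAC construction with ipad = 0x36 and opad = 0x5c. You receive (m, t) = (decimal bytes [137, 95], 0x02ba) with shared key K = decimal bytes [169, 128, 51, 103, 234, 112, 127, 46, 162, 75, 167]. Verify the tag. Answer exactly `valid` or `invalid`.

valid

Key decimal bytes [169, 128, 51, 103, 234, 112, 127, 46, 162, 75, 167] = a9 80 33 67 ea 70 7f 2e a2 4b a7 is 11 bytes > B = 7, so hash it first: H(key) = 05 5e, then zero-pad to 7 bytes: K' = 05 5e 00 00 00 00 00.
K' ⊕ ipad = 33 68 36 36 36 36 36; K' ⊕ opad = 59 02 5c 5c 5c 5c 5c.
Inner hash: sum = 51+104+54+54+54+54+54+137+95 = 657 → 02 91.
Outer hash (recomputed tag): sum = 89+2+92+92+92+92+92+2+145 = 698 → 02 ba.
Recomputed tag = 02ba; claimed = 02ba → match.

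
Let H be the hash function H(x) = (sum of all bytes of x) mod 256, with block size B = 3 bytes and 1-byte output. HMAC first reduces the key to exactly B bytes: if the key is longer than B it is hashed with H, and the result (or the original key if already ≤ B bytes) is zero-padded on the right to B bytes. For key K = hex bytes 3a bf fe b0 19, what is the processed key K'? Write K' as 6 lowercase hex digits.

c00000

|K| = 5 > B = 3, so first hash the key.
H(K): sum = 58+191+254+176+25 = 704; mod 256 = 192 → c0.
Zero-pad H(K) = c0 to 3 bytes: K' = c0 00 00.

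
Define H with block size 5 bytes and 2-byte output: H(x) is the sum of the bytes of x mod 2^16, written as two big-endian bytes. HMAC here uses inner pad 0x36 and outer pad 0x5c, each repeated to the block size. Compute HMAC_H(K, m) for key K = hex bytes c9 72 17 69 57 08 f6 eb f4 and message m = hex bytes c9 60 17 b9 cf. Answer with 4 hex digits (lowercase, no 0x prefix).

0298

Key hex bytes c9 72 17 69 57 08 f6 eb f4 is 9 bytes > B = 5, so hash it first: H(key) = 04 ef, then zero-pad to 5 bytes: K' = 04 ef 00 00 00.
K' ⊕ ipad = 32 d9 36 36 36.  K' ⊕ opad = 58 b3 5c 5c 5c.
Inner input = (K'⊕ipad) ∥ m = 32 d9 36 36 36 ∥ c9 60 17 b9 cf.
Inner hash: sum = 50+217+54+54+54+201+96+23+185+207 = 1141 → 04 75.
Outer input = (K'⊕opad) ∥ inner = 58 b3 5c 5c 5c ∥ 04 75.
Outer hash (tag): sum = 88+179+92+92+92+4+117 = 664 → 02 98.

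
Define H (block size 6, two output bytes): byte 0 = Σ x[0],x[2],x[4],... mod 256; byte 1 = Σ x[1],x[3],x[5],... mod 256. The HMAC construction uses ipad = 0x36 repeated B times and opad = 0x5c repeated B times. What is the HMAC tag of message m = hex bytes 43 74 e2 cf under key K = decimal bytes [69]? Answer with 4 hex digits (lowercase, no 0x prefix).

d5f9

Key decimal bytes [69] = 45 is 1 byte ≤ B = 6; zero-pad to 6 bytes: K' = 45 00 00 00 00 00.
K' ⊕ ipad = 73 36 36 36 36 36.  K' ⊕ opad = 19 5c 5c 5c 5c 5c.
Inner input = (K'⊕ipad) ∥ m = 73 36 36 36 36 36 ∥ 43 74 e2 cf.
Inner hash: even-index sum = 516 mod 256 = 4; odd-index sum = 485 mod 256 = 229 → 04 e5.
Outer input = (K'⊕opad) ∥ inner = 19 5c 5c 5c 5c 5c ∥ 04 e5.
Outer hash (tag): even-index sum = 213 mod 256 = 213; odd-index sum = 505 mod 256 = 249 → d5 f9.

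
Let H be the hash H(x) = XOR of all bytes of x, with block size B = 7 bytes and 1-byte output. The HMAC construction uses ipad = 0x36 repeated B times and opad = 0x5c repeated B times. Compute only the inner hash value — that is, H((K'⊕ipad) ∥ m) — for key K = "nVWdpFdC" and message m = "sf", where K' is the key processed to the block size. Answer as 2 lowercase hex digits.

39

Key "nVWdpFdC" = 6e 56 57 64 70 46 64 43 is 8 bytes > B = 7, so hash it first: H(key) = 1a, then zero-pad to 7 bytes: K' = 1a 00 00 00 00 00 00.
K' ⊕ ipad = 2c 36 36 36 36 36 36.
Inner input = 2c 36 36 36 36 36 36 ∥ 73 66.
Inner hash: XOR 2c⊕36⊕36⊕36⊕36⊕36⊕36⊕73⊕66 = 39.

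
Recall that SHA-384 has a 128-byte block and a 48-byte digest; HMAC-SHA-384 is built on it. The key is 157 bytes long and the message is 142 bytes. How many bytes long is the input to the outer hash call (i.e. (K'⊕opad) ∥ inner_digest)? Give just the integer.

176

Key is 157 > 128 bytes, so it is hashed to 48 bytes then zero-padded to 128: |K'| = 128.
Outer input = (K'⊕opad) ∥ H(inner) → 128 + 48 = 176 bytes.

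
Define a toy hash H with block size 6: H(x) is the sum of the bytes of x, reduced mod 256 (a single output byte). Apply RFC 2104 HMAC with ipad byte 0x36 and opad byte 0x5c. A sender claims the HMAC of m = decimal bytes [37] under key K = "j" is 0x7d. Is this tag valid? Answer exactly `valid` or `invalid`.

Key "j" = 6a is 1 byte ≤ B = 6; zero-pad to 6 bytes: K' = 6a 00 00 00 00 00.
K' ⊕ ipad = 5c 36 36 36 36 36; K' ⊕ opad = 36 5c 5c 5c 5c 5c.
Inner hash: sum = 92+54+54+54+54+54+37 = 399; mod 256 = 143 → 8f.
Outer hash (recomputed tag): sum = 54+92+92+92+92+92+143 = 657; mod 256 = 145 → 91.
Recomputed tag = 91; claimed = 7d → mismatch.

invalid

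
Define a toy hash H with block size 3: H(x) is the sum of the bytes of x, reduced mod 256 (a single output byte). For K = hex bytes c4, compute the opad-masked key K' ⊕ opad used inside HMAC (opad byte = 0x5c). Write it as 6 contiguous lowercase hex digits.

985c5c

Key hex bytes c4 is 1 byte ≤ B = 3; zero-pad to 3 bytes: K' = c4 00 00.
XOR each byte with 0x5c: c4⊕5c=98, 00⊕5c=5c, 00⊕5c=5c.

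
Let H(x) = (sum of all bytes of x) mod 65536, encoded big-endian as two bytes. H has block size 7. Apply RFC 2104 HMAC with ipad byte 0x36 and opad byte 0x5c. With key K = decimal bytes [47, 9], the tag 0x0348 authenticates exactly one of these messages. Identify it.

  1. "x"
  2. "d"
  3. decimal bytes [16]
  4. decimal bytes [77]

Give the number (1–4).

Key decimal bytes [47, 9] = 2f 09 is 2 bytes ≤ B = 7; zero-pad to 7 bytes: K' = 2f 09 00 00 00 00 00.
K' ⊕ ipad = 19 3f 36 36 36 36 36; K' ⊕ opad = 73 55 5c 5c 5c 5c 5c.
m1: inner = H(19 3f 36 36 36 36 36 78) = 01 de; tag = H(73 55 5c 5c 5c 5c 5c 01 de) = 0373
m2: inner = H(19 3f 36 36 36 36 36 64) = 01 ca; tag = H(73 55 5c 5c 5c 5c 5c 01 ca) = 035f
m3: inner = H(19 3f 36 36 36 36 36 10) = 01 76; tag = H(73 55 5c 5c 5c 5c 5c 01 76) = 030b
m4: inner = H(19 3f 36 36 36 36 36 4d) = 01 b3; tag = H(73 55 5c 5c 5c 5c 5c 01 b3) = 0348 ← matches

4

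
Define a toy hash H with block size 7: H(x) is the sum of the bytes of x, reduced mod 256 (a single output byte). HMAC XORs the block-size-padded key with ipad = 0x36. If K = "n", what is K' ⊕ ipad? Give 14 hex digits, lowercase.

58363636363636

Key "n" = 6e is 1 byte ≤ B = 7; zero-pad to 7 bytes: K' = 6e 00 00 00 00 00 00.
XOR each byte with 0x36: 6e⊕36=58, 00⊕36=36, 00⊕36=36, 00⊕36=36, 00⊕36=36, 00⊕36=36, 00⊕36=36.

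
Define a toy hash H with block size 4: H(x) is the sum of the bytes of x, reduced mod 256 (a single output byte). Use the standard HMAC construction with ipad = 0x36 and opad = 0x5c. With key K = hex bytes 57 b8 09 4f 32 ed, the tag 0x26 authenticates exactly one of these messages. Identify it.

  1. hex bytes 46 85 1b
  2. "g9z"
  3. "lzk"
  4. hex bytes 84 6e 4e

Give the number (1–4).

1

Key hex bytes 57 b8 09 4f 32 ed is 6 bytes > B = 4, so hash it first: H(key) = 86, then zero-pad to 4 bytes: K' = 86 00 00 00.
K' ⊕ ipad = b0 36 36 36; K' ⊕ opad = da 5c 5c 5c.
m1: inner = H(b0 36 36 36 46 85 1b) = 38; tag = H(da 5c 5c 5c 38) = 26 ← matches
m2: inner = H(b0 36 36 36 67 39 7a) = 6c; tag = H(da 5c 5c 5c 6c) = 5a
m3: inner = H(b0 36 36 36 6c 7a 6b) = a3; tag = H(da 5c 5c 5c a3) = 91
m4: inner = H(b0 36 36 36 84 6e 4e) = 92; tag = H(da 5c 5c 5c 92) = 80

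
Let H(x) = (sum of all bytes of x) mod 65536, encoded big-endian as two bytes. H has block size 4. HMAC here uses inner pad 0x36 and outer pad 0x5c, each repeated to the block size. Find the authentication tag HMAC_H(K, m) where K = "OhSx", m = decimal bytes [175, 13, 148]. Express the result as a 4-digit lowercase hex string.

0156

Key "OhSx" = 4f 68 53 78 is exactly B = 4 bytes: K' = 4f 68 53 78.
K' ⊕ ipad = 79 5e 65 4e.  K' ⊕ opad = 13 34 0f 24.
Inner input = (K'⊕ipad) ∥ m = 79 5e 65 4e ∥ af 0d 94.
Inner hash: sum = 121+94+101+78+175+13+148 = 730 → 02 da.
Outer input = (K'⊕opad) ∥ inner = 13 34 0f 24 ∥ 02 da.
Outer hash (tag): sum = 19+52+15+36+2+218 = 342 → 01 56.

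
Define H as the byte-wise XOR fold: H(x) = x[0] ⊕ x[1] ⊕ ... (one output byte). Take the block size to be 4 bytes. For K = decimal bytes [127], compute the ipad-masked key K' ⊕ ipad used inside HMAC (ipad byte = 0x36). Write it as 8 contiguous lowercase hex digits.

Key decimal bytes [127] = 7f is 1 byte ≤ B = 4; zero-pad to 4 bytes: K' = 7f 00 00 00.
XOR each byte with 0x36: 7f⊕36=49, 00⊕36=36, 00⊕36=36, 00⊕36=36.

49363636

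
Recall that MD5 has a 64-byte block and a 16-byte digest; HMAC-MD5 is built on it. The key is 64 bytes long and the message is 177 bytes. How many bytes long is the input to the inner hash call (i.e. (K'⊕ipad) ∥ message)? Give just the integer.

241

Key is 64 ≤ 64 bytes, zero-padded: |K'| = 64.
Inner input = (K'⊕ipad) ∥ m → 64 + 177 = 241 bytes.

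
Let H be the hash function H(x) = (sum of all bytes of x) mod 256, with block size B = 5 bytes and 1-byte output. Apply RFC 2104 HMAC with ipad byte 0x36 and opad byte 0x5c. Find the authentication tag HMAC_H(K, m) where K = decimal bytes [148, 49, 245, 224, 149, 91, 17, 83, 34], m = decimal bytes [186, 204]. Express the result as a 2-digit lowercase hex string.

40

Key decimal bytes [148, 49, 245, 224, 149, 91, 17, 83, 34] = 94 31 f5 e0 95 5b 11 53 22 is 9 bytes > B = 5, so hash it first: H(key) = 10, then zero-pad to 5 bytes: K' = 10 00 00 00 00.
K' ⊕ ipad = 26 36 36 36 36.  K' ⊕ opad = 4c 5c 5c 5c 5c.
Inner input = (K'⊕ipad) ∥ m = 26 36 36 36 36 ∥ ba cc.
Inner hash: sum = 38+54+54+54+54+186+204 = 644; mod 256 = 132 → 84.
Outer input = (K'⊕opad) ∥ inner = 4c 5c 5c 5c 5c ∥ 84.
Outer hash (tag): sum = 76+92+92+92+92+132 = 576; mod 256 = 64 → 40.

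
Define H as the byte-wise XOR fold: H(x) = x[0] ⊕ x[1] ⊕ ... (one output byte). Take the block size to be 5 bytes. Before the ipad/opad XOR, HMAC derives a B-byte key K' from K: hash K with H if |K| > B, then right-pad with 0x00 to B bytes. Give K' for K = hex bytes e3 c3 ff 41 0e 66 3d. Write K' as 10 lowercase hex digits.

cb00000000

|K| = 7 > B = 5, so first hash the key.
H(K): XOR e3⊕c3⊕ff⊕41⊕0e⊕66⊕3d = cb.
Zero-pad H(K) = cb to 5 bytes: K' = cb 00 00 00 00.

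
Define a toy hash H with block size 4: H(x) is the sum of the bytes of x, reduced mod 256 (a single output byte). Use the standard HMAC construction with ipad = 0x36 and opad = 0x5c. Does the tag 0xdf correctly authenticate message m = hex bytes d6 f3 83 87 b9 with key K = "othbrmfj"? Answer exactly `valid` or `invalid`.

invalid

Key "othbrmfj" = 6f 74 68 62 72 6d 66 6a is 8 bytes > B = 4, so hash it first: H(key) = 5c, then zero-pad to 4 bytes: K' = 5c 00 00 00.
K' ⊕ ipad = 6a 36 36 36; K' ⊕ opad = 00 5c 5c 5c.
Inner hash: sum = 106+54+54+54+214+243+131+135+185 = 1176; mod 256 = 152 → 98.
Outer hash (recomputed tag): sum = 0+92+92+92+152 = 428; mod 256 = 172 → ac.
Recomputed tag = ac; claimed = df → mismatch.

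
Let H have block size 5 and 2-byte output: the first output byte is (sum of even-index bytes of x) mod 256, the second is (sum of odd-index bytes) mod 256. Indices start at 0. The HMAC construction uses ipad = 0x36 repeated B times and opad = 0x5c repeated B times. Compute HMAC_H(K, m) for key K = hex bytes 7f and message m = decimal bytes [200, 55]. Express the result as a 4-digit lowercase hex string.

Key hex bytes 7f is 1 byte ≤ B = 5; zero-pad to 5 bytes: K' = 7f 00 00 00 00.
K' ⊕ ipad = 49 36 36 36 36.  K' ⊕ opad = 23 5c 5c 5c 5c.
Inner input = (K'⊕ipad) ∥ m = 49 36 36 36 36 ∥ c8 37.
Inner hash: even-index sum = 236 mod 256 = 236; odd-index sum = 308 mod 256 = 52 → ec 34.
Outer input = (K'⊕opad) ∥ inner = 23 5c 5c 5c 5c ∥ ec 34.
Outer hash (tag): even-index sum = 271 mod 256 = 15; odd-index sum = 420 mod 256 = 164 → 0f a4.

0fa4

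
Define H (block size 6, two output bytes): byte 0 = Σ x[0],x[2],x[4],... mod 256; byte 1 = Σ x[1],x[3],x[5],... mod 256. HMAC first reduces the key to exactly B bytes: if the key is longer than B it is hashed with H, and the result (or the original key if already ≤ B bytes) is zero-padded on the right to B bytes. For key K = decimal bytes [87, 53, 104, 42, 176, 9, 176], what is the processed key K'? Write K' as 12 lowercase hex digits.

1f6800000000

|K| = 7 > B = 6, so first hash the key.
H(K): even-index sum = 543 mod 256 = 31; odd-index sum = 104 mod 256 = 104 → 1f 68.
Zero-pad H(K) = 1f 68 to 6 bytes: K' = 1f 68 00 00 00 00.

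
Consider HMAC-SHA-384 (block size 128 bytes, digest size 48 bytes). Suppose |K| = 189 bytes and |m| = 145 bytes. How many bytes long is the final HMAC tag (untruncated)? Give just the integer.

The tag is one SHA-384 digest: 48 bytes.

48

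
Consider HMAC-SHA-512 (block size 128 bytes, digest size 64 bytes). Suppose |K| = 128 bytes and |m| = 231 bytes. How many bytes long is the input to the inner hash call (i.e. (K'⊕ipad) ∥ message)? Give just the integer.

Key is 128 ≤ 128 bytes, zero-padded: |K'| = 128.
Inner input = (K'⊕ipad) ∥ m → 128 + 231 = 359 bytes.

359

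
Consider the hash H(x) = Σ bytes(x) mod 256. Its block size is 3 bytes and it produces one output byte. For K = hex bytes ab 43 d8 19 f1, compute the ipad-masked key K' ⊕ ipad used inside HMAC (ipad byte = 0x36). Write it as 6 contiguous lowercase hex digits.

Key hex bytes ab 43 d8 19 f1 is 5 bytes > B = 3, so hash it first: H(key) = d0, then zero-pad to 3 bytes: K' = d0 00 00.
XOR each byte with 0x36: d0⊕36=e6, 00⊕36=36, 00⊕36=36.

e63636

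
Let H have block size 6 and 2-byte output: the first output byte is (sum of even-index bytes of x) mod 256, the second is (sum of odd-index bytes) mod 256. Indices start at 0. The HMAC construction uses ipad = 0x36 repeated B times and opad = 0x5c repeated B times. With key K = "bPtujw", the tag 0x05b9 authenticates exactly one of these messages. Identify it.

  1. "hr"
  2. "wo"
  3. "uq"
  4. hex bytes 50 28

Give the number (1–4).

Key "bPtujw" = 62 50 74 75 6a 77 is exactly B = 6 bytes: K' = 62 50 74 75 6a 77.
K' ⊕ ipad = 54 66 42 43 5c 41; K' ⊕ opad = 3e 0c 28 29 36 2b.
m1: inner = H(54 66 42 43 5c 41 68 72) = 5a 5c; tag = H(3e 0c 28 29 36 2b 5a 5c) = f6bc
m2: inner = H(54 66 42 43 5c 41 77 6f) = 69 59; tag = H(3e 0c 28 29 36 2b 69 59) = 05b9 ← matches
m3: inner = H(54 66 42 43 5c 41 75 71) = 67 5b; tag = H(3e 0c 28 29 36 2b 67 5b) = 03bb
m4: inner = H(54 66 42 43 5c 41 50 28) = 42 12; tag = H(3e 0c 28 29 36 2b 42 12) = de72

2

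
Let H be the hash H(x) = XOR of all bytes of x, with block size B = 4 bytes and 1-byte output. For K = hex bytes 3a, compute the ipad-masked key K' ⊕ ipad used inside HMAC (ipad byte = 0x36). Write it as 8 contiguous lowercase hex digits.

Key hex bytes 3a is 1 byte ≤ B = 4; zero-pad to 4 bytes: K' = 3a 00 00 00.
XOR each byte with 0x36: 3a⊕36=0c, 00⊕36=36, 00⊕36=36, 00⊕36=36.

0c363636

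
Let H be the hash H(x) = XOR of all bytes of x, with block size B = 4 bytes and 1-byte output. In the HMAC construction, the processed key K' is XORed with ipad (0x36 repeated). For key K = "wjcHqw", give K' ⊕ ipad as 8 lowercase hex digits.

06363636

Key "wjcHqw" = 77 6a 63 48 71 77 is 6 bytes > B = 4, so hash it first: H(key) = 30, then zero-pad to 4 bytes: K' = 30 00 00 00.
XOR each byte with 0x36: 30⊕36=06, 00⊕36=36, 00⊕36=36, 00⊕36=36.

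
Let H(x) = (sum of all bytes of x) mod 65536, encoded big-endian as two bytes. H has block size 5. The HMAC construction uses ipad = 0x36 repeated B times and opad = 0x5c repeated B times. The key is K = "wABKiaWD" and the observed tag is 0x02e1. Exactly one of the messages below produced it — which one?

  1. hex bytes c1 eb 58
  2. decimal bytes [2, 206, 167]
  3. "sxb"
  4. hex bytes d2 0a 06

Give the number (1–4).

1

Key "wABKiaWD" = 77 41 42 4b 69 61 57 44 is 8 bytes > B = 5, so hash it first: H(key) = 02 aa, then zero-pad to 5 bytes: K' = 02 aa 00 00 00.
K' ⊕ ipad = 34 9c 36 36 36; K' ⊕ opad = 5e f6 5c 5c 5c.
m1: inner = H(34 9c 36 36 36 c1 eb 58) = 03 76; tag = H(5e f6 5c 5c 5c 03 76) = 02e1 ← matches
m2: inner = H(34 9c 36 36 36 02 ce a7) = 02 e9; tag = H(5e f6 5c 5c 5c 02 e9) = 0353
m3: inner = H(34 9c 36 36 36 73 78 62) = 02 bf; tag = H(5e f6 5c 5c 5c 02 bf) = 0329
m4: inner = H(34 9c 36 36 36 d2 0a 06) = 02 54; tag = H(5e f6 5c 5c 5c 02 54) = 02be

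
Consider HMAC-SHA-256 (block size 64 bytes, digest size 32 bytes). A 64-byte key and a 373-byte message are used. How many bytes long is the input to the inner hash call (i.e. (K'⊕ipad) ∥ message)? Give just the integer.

437

Key is 64 ≤ 64 bytes, zero-padded: |K'| = 64.
Inner input = (K'⊕ipad) ∥ m → 64 + 373 = 437 bytes.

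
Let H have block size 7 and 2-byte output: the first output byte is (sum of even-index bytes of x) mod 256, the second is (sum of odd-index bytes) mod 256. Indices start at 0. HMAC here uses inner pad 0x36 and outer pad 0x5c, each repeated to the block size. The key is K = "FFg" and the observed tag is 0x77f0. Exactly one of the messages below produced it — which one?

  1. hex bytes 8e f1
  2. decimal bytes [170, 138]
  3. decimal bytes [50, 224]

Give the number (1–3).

1

Key "FFg" = 46 46 67 is 3 bytes ≤ B = 7; zero-pad to 7 bytes: K' = 46 46 67 00 00 00 00.
K' ⊕ ipad = 70 70 51 36 36 36 36; K' ⊕ opad = 1a 1a 3b 5c 5c 5c 5c.
m1: inner = H(70 70 51 36 36 36 36 8e f1) = 1e 6a; tag = H(1a 1a 3b 5c 5c 5c 5c 1e 6a) = 77f0 ← matches
m2: inner = H(70 70 51 36 36 36 36 aa 8a) = b7 86; tag = H(1a 1a 3b 5c 5c 5c 5c b7 86) = 9389
m3: inner = H(70 70 51 36 36 36 36 32 e0) = 0d 0e; tag = H(1a 1a 3b 5c 5c 5c 5c 0d 0e) = 1bdf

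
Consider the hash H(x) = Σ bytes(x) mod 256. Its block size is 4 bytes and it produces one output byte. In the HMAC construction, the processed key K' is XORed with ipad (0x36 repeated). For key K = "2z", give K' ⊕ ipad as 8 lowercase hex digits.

Key "2z" = 32 7a is 2 bytes ≤ B = 4; zero-pad to 4 bytes: K' = 32 7a 00 00.
XOR each byte with 0x36: 32⊕36=04, 7a⊕36=4c, 00⊕36=36, 00⊕36=36.

044c3636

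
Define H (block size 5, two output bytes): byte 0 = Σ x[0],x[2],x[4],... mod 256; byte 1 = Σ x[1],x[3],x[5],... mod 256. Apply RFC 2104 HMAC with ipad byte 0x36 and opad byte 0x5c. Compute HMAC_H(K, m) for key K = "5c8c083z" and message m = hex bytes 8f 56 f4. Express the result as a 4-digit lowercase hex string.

4b28

Key "5c8c083z" = 35 63 38 63 30 38 33 7a is 8 bytes > B = 5, so hash it first: H(key) = d0 78, then zero-pad to 5 bytes: K' = d0 78 00 00 00.
K' ⊕ ipad = e6 4e 36 36 36.  K' ⊕ opad = 8c 24 5c 5c 5c.
Inner input = (K'⊕ipad) ∥ m = e6 4e 36 36 36 ∥ 8f 56 f4.
Inner hash: even-index sum = 424 mod 256 = 168; odd-index sum = 519 mod 256 = 7 → a8 07.
Outer input = (K'⊕opad) ∥ inner = 8c 24 5c 5c 5c ∥ a8 07.
Outer hash (tag): even-index sum = 331 mod 256 = 75; odd-index sum = 296 mod 256 = 40 → 4b 28.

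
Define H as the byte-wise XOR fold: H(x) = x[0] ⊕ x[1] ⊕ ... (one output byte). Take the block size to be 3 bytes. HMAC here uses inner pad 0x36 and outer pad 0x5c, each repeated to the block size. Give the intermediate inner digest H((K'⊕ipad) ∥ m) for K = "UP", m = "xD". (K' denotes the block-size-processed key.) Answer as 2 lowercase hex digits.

Key "UP" = 55 50 is 2 bytes ≤ B = 3; zero-pad to 3 bytes: K' = 55 50 00.
K' ⊕ ipad = 63 66 36.
Inner input = 63 66 36 ∥ 78 44.
Inner hash: XOR 63⊕66⊕36⊕78⊕44 = 0f.

0f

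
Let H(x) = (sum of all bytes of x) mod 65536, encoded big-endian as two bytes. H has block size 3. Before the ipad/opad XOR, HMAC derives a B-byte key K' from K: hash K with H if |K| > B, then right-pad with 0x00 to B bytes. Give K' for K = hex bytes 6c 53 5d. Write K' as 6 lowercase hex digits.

6c535d

Key hex bytes 6c 53 5d is exactly B = 3 bytes: K' = 6c 53 5d.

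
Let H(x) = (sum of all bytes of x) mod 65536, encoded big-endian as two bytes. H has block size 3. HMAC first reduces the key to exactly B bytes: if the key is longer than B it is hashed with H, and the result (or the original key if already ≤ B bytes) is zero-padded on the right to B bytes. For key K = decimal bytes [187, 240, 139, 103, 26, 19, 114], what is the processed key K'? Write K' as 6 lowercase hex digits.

033c00

|K| = 7 > B = 3, so first hash the key.
H(K): sum = 187+240+139+103+26+19+114 = 828 → 03 3c.
Zero-pad H(K) = 03 3c to 3 bytes: K' = 03 3c 00.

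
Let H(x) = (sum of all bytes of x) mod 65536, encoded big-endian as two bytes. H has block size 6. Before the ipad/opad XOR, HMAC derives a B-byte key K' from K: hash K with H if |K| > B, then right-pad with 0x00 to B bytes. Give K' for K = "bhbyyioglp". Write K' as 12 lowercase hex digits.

|K| = 10 > B = 6, so first hash the key.
H(K): sum = 98+104+98+121+121+105+111+103+108+112 = 1081 → 04 39.
Zero-pad H(K) = 04 39 to 6 bytes: K' = 04 39 00 00 00 00.

043900000000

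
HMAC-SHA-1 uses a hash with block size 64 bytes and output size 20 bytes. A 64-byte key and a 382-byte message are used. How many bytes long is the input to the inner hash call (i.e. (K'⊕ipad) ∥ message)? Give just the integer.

446

Key is 64 ≤ 64 bytes, zero-padded: |K'| = 64.
Inner input = (K'⊕ipad) ∥ m → 64 + 382 = 446 bytes.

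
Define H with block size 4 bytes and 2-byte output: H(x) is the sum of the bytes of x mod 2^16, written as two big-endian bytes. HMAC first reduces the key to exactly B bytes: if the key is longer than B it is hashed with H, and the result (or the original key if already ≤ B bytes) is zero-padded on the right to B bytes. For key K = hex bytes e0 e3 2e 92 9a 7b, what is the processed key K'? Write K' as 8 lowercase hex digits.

|K| = 6 > B = 4, so first hash the key.
H(K): sum = 224+227+46+146+154+123 = 920 → 03 98.
Zero-pad H(K) = 03 98 to 4 bytes: K' = 03 98 00 00.

03980000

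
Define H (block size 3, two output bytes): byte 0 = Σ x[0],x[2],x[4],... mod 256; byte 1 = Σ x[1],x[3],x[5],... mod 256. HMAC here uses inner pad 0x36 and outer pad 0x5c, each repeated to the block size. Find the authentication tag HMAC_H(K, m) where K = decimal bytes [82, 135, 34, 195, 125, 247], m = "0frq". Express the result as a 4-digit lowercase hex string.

Key decimal bytes [82, 135, 34, 195, 125, 247] = 52 87 22 c3 7d f7 is 6 bytes > B = 3, so hash it first: H(key) = f1 41, then zero-pad to 3 bytes: K' = f1 41 00.
K' ⊕ ipad = c7 77 36.  K' ⊕ opad = ad 1d 5c.
Inner input = (K'⊕ipad) ∥ m = c7 77 36 ∥ 30 66 72 71.
Inner hash: even-index sum = 468 mod 256 = 212; odd-index sum = 281 mod 256 = 25 → d4 19.
Outer input = (K'⊕opad) ∥ inner = ad 1d 5c ∥ d4 19.
Outer hash (tag): even-index sum = 290 mod 256 = 34; odd-index sum = 241 mod 256 = 241 → 22 f1.

22f1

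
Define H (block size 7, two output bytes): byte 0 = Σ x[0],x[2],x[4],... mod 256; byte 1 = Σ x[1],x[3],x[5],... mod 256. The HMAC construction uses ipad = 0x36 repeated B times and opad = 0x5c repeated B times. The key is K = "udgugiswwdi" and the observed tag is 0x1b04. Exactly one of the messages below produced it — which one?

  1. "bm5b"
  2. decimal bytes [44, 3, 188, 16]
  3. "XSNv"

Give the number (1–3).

Key "udgugiswwdi" = 75 64 67 75 67 69 73 77 77 64 69 is 11 bytes > B = 7, so hash it first: H(key) = 96 1d, then zero-pad to 7 bytes: K' = 96 1d 00 00 00 00 00.
K' ⊕ ipad = a0 2b 36 36 36 36 36; K' ⊕ opad = ca 41 5c 5c 5c 5c 5c.
m1: inner = H(a0 2b 36 36 36 36 36 62 6d 35 62) = 11 2e; tag = H(ca 41 5c 5c 5c 5c 5c 11 2e) = 0c0a
m2: inner = H(a0 2b 36 36 36 36 36 2c 03 bc 10) = 55 7f; tag = H(ca 41 5c 5c 5c 5c 5c 55 7f) = 5d4e
m3: inner = H(a0 2b 36 36 36 36 36 58 53 4e 76) = 0b 3d; tag = H(ca 41 5c 5c 5c 5c 5c 0b 3d) = 1b04 ← matches

3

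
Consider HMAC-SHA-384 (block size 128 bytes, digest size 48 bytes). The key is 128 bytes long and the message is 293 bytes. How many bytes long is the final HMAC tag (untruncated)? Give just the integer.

48

The tag is one SHA-384 digest: 48 bytes.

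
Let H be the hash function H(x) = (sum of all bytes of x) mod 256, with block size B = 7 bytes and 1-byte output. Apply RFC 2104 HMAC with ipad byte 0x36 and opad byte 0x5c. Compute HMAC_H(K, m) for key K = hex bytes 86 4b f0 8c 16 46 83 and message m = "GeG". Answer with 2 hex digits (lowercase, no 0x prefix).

Key hex bytes 86 4b f0 8c 16 46 83 is exactly B = 7 bytes: K' = 86 4b f0 8c 16 46 83.
K' ⊕ ipad = b0 7d c6 ba 20 70 b5.  K' ⊕ opad = da 17 ac d0 4a 1a df.
Inner input = (K'⊕ipad) ∥ m = b0 7d c6 ba 20 70 b5 ∥ 47 65 47.
Inner hash: sum = 176+125+198+186+32+112+181+71+101+71 = 1253; mod 256 = 229 → e5.
Outer input = (K'⊕opad) ∥ inner = da 17 ac d0 4a 1a df ∥ e5.
Outer hash (tag): sum = 218+23+172+208+74+26+223+229 = 1173; mod 256 = 149 → 95.

95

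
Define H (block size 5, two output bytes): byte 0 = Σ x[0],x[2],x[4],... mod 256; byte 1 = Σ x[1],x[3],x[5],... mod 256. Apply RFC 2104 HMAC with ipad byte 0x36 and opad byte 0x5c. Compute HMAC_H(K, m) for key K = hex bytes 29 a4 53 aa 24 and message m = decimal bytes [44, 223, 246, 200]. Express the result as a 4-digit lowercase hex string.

Key hex bytes 29 a4 53 aa 24 is exactly B = 5 bytes: K' = 29 a4 53 aa 24.
K' ⊕ ipad = 1f 92 65 9c 12.  K' ⊕ opad = 75 f8 0f f6 78.
Inner input = (K'⊕ipad) ∥ m = 1f 92 65 9c 12 ∥ 2c df f6 c8.
Inner hash: even-index sum = 573 mod 256 = 61; odd-index sum = 592 mod 256 = 80 → 3d 50.
Outer input = (K'⊕opad) ∥ inner = 75 f8 0f f6 78 ∥ 3d 50.
Outer hash (tag): even-index sum = 332 mod 256 = 76; odd-index sum = 555 mod 256 = 43 → 4c 2b.

4c2b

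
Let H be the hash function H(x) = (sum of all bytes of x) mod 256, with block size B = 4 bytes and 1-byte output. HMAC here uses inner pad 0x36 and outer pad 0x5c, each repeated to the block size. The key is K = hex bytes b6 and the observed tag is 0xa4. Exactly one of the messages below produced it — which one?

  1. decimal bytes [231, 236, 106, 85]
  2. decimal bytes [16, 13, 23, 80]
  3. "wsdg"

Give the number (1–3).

Key hex bytes b6 is 1 byte ≤ B = 4; zero-pad to 4 bytes: K' = b6 00 00 00.
K' ⊕ ipad = 80 36 36 36; K' ⊕ opad = ea 5c 5c 5c.
m1: inner = H(80 36 36 36 e7 ec 6a 55) = b4; tag = H(ea 5c 5c 5c b4) = b2
m2: inner = H(80 36 36 36 10 0d 17 50) = a6; tag = H(ea 5c 5c 5c a6) = a4 ← matches
m3: inner = H(80 36 36 36 77 73 64 67) = d7; tag = H(ea 5c 5c 5c d7) = d5

2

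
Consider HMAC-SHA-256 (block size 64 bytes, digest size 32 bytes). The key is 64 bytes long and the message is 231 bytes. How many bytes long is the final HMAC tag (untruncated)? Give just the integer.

32

The tag is one SHA-256 digest: 32 bytes.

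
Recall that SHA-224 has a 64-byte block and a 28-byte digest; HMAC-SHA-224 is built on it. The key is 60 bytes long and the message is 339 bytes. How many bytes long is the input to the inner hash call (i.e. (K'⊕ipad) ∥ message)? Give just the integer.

403

Key is 60 ≤ 64 bytes, zero-padded: |K'| = 64.
Inner input = (K'⊕ipad) ∥ m → 64 + 339 = 403 bytes.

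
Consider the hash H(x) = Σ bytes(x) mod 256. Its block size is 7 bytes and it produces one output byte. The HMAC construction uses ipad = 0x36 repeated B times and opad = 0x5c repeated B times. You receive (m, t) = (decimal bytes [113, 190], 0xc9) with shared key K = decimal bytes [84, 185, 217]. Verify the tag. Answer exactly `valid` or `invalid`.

valid

Key decimal bytes [84, 185, 217] = 54 b9 d9 is 3 bytes ≤ B = 7; zero-pad to 7 bytes: K' = 54 b9 d9 00 00 00 00.
K' ⊕ ipad = 62 8f ef 36 36 36 36; K' ⊕ opad = 08 e5 85 5c 5c 5c 5c.
Inner hash: sum = 98+143+239+54+54+54+54+113+190 = 999; mod 256 = 231 → e7.
Outer hash (recomputed tag): sum = 8+229+133+92+92+92+92+231 = 969; mod 256 = 201 → c9.
Recomputed tag = c9; claimed = c9 → match.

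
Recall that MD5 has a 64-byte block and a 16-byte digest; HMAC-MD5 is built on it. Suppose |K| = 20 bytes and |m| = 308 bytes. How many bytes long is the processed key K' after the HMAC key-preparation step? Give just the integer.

Key is 20 ≤ 64 bytes, zero-padded: |K'| = 64.

64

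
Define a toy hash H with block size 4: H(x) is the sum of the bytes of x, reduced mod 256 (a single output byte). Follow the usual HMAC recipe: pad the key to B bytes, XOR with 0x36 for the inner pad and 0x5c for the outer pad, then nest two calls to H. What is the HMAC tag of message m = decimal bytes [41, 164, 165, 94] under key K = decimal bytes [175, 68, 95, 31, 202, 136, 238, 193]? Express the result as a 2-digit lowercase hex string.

Key decimal bytes [175, 68, 95, 31, 202, 136, 238, 193] = af 44 5f 1f ca 88 ee c1 is 8 bytes > B = 4, so hash it first: H(key) = 72, then zero-pad to 4 bytes: K' = 72 00 00 00.
K' ⊕ ipad = 44 36 36 36.  K' ⊕ opad = 2e 5c 5c 5c.
Inner input = (K'⊕ipad) ∥ m = 44 36 36 36 ∥ 29 a4 a5 5e.
Inner hash: sum = 68+54+54+54+41+164+165+94 = 694; mod 256 = 182 → b6.
Outer input = (K'⊕opad) ∥ inner = 2e 5c 5c 5c ∥ b6.
Outer hash (tag): sum = 46+92+92+92+182 = 504; mod 256 = 248 → f8.

f8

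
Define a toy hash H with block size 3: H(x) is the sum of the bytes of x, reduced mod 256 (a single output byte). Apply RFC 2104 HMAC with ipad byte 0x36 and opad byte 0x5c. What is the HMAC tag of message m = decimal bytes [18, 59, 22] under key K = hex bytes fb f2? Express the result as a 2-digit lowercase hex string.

Key hex bytes fb f2 is 2 bytes ≤ B = 3; zero-pad to 3 bytes: K' = fb f2 00.
K' ⊕ ipad = cd c4 36.  K' ⊕ opad = a7 ae 5c.
Inner input = (K'⊕ipad) ∥ m = cd c4 36 ∥ 12 3b 16.
Inner hash: sum = 205+196+54+18+59+22 = 554; mod 256 = 42 → 2a.
Outer input = (K'⊕opad) ∥ inner = a7 ae 5c ∥ 2a.
Outer hash (tag): sum = 167+174+92+42 = 475; mod 256 = 219 → db.

db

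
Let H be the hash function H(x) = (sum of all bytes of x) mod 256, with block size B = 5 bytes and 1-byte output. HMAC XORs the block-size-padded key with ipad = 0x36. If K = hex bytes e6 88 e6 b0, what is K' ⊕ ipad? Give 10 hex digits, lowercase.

d0bed08636

Key hex bytes e6 88 e6 b0 is 4 bytes ≤ B = 5; zero-pad to 5 bytes: K' = e6 88 e6 b0 00.
XOR each byte with 0x36: e6⊕36=d0, 88⊕36=be, e6⊕36=d0, b0⊕36=86, 00⊕36=36.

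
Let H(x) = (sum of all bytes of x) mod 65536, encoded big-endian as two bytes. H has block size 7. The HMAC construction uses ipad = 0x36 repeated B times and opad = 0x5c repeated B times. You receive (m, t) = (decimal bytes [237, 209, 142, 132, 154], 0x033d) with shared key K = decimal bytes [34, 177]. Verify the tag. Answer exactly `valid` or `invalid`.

Key decimal bytes [34, 177] = 22 b1 is 2 bytes ≤ B = 7; zero-pad to 7 bytes: K' = 22 b1 00 00 00 00 00.
K' ⊕ ipad = 14 87 36 36 36 36 36; K' ⊕ opad = 7e ed 5c 5c 5c 5c 5c.
Inner hash: sum = 20+135+54+54+54+54+54+237+209+142+132+154 = 1299 → 05 13.
Outer hash (recomputed tag): sum = 126+237+92+92+92+92+92+5+19 = 847 → 03 4f.
Recomputed tag = 034f; claimed = 033d → mismatch.

invalid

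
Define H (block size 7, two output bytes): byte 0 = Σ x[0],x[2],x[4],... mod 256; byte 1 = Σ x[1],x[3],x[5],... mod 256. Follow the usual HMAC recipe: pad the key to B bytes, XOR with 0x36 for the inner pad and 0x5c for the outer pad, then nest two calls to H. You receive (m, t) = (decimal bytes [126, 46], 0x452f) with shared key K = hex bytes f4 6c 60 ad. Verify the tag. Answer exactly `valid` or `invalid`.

Key hex bytes f4 6c 60 ad is 4 bytes ≤ B = 7; zero-pad to 7 bytes: K' = f4 6c 60 ad 00 00 00.
K' ⊕ ipad = c2 5a 56 9b 36 36 36; K' ⊕ opad = a8 30 3c f1 5c 5c 5c.
Inner hash: even-index sum = 434 mod 256 = 178; odd-index sum = 425 mod 256 = 169 → b2 a9.
Outer hash (recomputed tag): even-index sum = 581 mod 256 = 69; odd-index sum = 559 mod 256 = 47 → 45 2f.
Recomputed tag = 452f; claimed = 452f → match.

valid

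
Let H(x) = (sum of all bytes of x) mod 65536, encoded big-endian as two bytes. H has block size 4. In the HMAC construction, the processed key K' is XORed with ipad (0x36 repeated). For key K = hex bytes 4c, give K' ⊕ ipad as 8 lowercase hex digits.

7a363636

Key hex bytes 4c is 1 byte ≤ B = 4; zero-pad to 4 bytes: K' = 4c 00 00 00.
XOR each byte with 0x36: 4c⊕36=7a, 00⊕36=36, 00⊕36=36, 00⊕36=36.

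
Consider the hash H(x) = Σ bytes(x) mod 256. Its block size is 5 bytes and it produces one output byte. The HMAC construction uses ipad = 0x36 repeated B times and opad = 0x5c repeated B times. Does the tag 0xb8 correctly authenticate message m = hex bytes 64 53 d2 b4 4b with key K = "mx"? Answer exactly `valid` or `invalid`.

Key "mx" = 6d 78 is 2 bytes ≤ B = 5; zero-pad to 5 bytes: K' = 6d 78 00 00 00.
K' ⊕ ipad = 5b 4e 36 36 36; K' ⊕ opad = 31 24 5c 5c 5c.
Inner hash: sum = 91+78+54+54+54+100+83+210+180+75 = 979; mod 256 = 211 → d3.
Outer hash (recomputed tag): sum = 49+36+92+92+92+211 = 572; mod 256 = 60 → 3c.
Recomputed tag = 3c; claimed = b8 → mismatch.

invalid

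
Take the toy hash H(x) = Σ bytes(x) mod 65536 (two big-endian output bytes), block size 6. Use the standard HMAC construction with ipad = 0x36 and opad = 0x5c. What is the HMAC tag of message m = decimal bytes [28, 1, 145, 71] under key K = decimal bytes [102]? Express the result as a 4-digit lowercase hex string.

025b

Key decimal bytes [102] = 66 is 1 byte ≤ B = 6; zero-pad to 6 bytes: K' = 66 00 00 00 00 00.
K' ⊕ ipad = 50 36 36 36 36 36.  K' ⊕ opad = 3a 5c 5c 5c 5c 5c.
Inner input = (K'⊕ipad) ∥ m = 50 36 36 36 36 36 ∥ 1c 01 91 47.
Inner hash: sum = 80+54+54+54+54+54+28+1+145+71 = 595 → 02 53.
Outer input = (K'⊕opad) ∥ inner = 3a 5c 5c 5c 5c 5c ∥ 02 53.
Outer hash (tag): sum = 58+92+92+92+92+92+2+83 = 603 → 02 5b.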